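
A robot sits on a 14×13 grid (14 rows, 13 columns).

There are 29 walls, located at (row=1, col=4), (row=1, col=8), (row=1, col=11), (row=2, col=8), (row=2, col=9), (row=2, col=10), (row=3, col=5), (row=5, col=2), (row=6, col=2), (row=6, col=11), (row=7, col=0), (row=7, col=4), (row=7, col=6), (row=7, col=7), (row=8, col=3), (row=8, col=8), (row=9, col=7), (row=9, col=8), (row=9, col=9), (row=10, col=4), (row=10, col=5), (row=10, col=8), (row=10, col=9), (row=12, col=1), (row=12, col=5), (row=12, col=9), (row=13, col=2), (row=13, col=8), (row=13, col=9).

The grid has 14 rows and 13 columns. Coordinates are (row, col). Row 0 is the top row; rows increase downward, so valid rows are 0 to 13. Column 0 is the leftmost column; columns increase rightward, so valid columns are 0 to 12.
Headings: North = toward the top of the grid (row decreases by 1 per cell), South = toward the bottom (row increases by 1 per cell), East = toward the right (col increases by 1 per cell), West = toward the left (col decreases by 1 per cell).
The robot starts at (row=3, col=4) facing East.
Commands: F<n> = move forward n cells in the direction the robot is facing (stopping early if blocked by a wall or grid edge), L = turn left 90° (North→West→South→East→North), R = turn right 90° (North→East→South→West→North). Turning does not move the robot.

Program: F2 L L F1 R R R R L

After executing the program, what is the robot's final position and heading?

Answer: Final position: (row=3, col=3), facing South

Derivation:
Start: (row=3, col=4), facing East
  F2: move forward 0/2 (blocked), now at (row=3, col=4)
  L: turn left, now facing North
  L: turn left, now facing West
  F1: move forward 1, now at (row=3, col=3)
  R: turn right, now facing North
  R: turn right, now facing East
  R: turn right, now facing South
  R: turn right, now facing West
  L: turn left, now facing South
Final: (row=3, col=3), facing South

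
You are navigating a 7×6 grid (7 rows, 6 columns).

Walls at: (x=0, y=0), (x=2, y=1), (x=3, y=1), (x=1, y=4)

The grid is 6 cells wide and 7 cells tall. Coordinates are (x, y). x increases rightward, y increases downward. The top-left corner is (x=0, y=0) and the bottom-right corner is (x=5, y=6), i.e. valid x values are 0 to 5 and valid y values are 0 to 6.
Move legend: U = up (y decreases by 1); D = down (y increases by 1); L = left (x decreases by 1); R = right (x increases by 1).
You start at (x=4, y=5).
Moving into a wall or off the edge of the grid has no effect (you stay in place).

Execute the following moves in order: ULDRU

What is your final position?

Answer: Final position: (x=4, y=4)

Derivation:
Start: (x=4, y=5)
  U (up): (x=4, y=5) -> (x=4, y=4)
  L (left): (x=4, y=4) -> (x=3, y=4)
  D (down): (x=3, y=4) -> (x=3, y=5)
  R (right): (x=3, y=5) -> (x=4, y=5)
  U (up): (x=4, y=5) -> (x=4, y=4)
Final: (x=4, y=4)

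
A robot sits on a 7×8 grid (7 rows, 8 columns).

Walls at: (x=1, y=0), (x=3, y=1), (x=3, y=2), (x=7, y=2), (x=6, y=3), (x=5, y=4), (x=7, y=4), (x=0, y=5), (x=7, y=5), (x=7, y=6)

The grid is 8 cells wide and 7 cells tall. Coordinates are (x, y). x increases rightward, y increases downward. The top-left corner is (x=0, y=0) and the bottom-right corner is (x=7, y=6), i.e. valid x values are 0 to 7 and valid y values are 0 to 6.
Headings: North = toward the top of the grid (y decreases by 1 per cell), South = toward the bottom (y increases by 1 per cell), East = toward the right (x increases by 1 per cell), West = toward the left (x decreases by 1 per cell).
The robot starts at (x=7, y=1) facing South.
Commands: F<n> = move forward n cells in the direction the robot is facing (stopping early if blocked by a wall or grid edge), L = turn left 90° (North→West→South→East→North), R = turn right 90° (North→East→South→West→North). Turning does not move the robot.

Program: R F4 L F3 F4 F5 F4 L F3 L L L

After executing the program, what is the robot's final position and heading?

Start: (x=7, y=1), facing South
  R: turn right, now facing West
  F4: move forward 3/4 (blocked), now at (x=4, y=1)
  L: turn left, now facing South
  F3: move forward 3, now at (x=4, y=4)
  F4: move forward 2/4 (blocked), now at (x=4, y=6)
  F5: move forward 0/5 (blocked), now at (x=4, y=6)
  F4: move forward 0/4 (blocked), now at (x=4, y=6)
  L: turn left, now facing East
  F3: move forward 2/3 (blocked), now at (x=6, y=6)
  L: turn left, now facing North
  L: turn left, now facing West
  L: turn left, now facing South
Final: (x=6, y=6), facing South

Answer: Final position: (x=6, y=6), facing South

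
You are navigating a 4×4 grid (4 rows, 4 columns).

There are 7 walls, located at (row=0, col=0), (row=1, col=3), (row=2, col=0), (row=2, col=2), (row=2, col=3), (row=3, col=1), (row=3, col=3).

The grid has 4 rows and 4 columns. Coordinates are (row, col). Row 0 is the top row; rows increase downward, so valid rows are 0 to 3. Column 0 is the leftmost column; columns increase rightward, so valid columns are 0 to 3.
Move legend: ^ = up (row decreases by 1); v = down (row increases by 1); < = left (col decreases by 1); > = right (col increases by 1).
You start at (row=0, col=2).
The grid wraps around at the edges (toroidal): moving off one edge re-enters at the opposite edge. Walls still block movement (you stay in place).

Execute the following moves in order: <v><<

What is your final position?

Answer: Final position: (row=1, col=0)

Derivation:
Start: (row=0, col=2)
  < (left): (row=0, col=2) -> (row=0, col=1)
  v (down): (row=0, col=1) -> (row=1, col=1)
  > (right): (row=1, col=1) -> (row=1, col=2)
  < (left): (row=1, col=2) -> (row=1, col=1)
  < (left): (row=1, col=1) -> (row=1, col=0)
Final: (row=1, col=0)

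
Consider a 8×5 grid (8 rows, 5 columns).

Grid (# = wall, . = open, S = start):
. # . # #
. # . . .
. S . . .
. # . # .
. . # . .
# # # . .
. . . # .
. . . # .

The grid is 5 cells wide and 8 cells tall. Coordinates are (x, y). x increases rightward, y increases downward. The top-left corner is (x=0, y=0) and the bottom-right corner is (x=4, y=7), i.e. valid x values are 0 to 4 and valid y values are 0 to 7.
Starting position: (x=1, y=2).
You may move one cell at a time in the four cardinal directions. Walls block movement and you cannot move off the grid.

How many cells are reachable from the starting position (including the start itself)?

Answer: Reachable cells: 22

Derivation:
BFS flood-fill from (x=1, y=2):
  Distance 0: (x=1, y=2)
  Distance 1: (x=0, y=2), (x=2, y=2)
  Distance 2: (x=0, y=1), (x=2, y=1), (x=3, y=2), (x=0, y=3), (x=2, y=3)
  Distance 3: (x=0, y=0), (x=2, y=0), (x=3, y=1), (x=4, y=2), (x=0, y=4)
  Distance 4: (x=4, y=1), (x=4, y=3), (x=1, y=4)
  Distance 5: (x=4, y=4)
  Distance 6: (x=3, y=4), (x=4, y=5)
  Distance 7: (x=3, y=5), (x=4, y=6)
  Distance 8: (x=4, y=7)
Total reachable: 22 (grid has 28 open cells total)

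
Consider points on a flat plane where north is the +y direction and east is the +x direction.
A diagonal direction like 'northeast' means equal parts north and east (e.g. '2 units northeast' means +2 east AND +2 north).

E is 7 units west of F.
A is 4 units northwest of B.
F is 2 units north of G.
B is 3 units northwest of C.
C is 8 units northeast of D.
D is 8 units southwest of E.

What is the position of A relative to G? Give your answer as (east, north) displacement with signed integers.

Answer: A is at (east=-14, north=9) relative to G.

Derivation:
Place G at the origin (east=0, north=0).
  F is 2 units north of G: delta (east=+0, north=+2); F at (east=0, north=2).
  E is 7 units west of F: delta (east=-7, north=+0); E at (east=-7, north=2).
  D is 8 units southwest of E: delta (east=-8, north=-8); D at (east=-15, north=-6).
  C is 8 units northeast of D: delta (east=+8, north=+8); C at (east=-7, north=2).
  B is 3 units northwest of C: delta (east=-3, north=+3); B at (east=-10, north=5).
  A is 4 units northwest of B: delta (east=-4, north=+4); A at (east=-14, north=9).
Therefore A relative to G: (east=-14, north=9).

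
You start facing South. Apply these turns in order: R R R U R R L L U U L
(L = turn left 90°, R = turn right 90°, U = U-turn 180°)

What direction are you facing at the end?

Start: South
  R (right (90° clockwise)) -> West
  R (right (90° clockwise)) -> North
  R (right (90° clockwise)) -> East
  U (U-turn (180°)) -> West
  R (right (90° clockwise)) -> North
  R (right (90° clockwise)) -> East
  L (left (90° counter-clockwise)) -> North
  L (left (90° counter-clockwise)) -> West
  U (U-turn (180°)) -> East
  U (U-turn (180°)) -> West
  L (left (90° counter-clockwise)) -> South
Final: South

Answer: Final heading: South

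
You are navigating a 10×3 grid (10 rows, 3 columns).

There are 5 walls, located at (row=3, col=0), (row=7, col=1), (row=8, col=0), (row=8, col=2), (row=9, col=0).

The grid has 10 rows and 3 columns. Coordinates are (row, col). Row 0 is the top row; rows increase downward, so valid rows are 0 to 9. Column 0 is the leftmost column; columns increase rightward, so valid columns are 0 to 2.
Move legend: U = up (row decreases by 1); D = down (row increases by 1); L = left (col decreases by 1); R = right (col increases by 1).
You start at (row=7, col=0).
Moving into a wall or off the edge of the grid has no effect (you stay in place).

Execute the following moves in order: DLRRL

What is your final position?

Answer: Final position: (row=7, col=0)

Derivation:
Start: (row=7, col=0)
  D (down): blocked, stay at (row=7, col=0)
  L (left): blocked, stay at (row=7, col=0)
  R (right): blocked, stay at (row=7, col=0)
  R (right): blocked, stay at (row=7, col=0)
  L (left): blocked, stay at (row=7, col=0)
Final: (row=7, col=0)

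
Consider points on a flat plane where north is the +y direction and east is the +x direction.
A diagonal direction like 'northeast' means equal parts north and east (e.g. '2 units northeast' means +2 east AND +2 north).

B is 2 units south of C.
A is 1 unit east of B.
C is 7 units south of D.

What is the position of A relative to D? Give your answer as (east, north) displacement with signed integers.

Answer: A is at (east=1, north=-9) relative to D.

Derivation:
Place D at the origin (east=0, north=0).
  C is 7 units south of D: delta (east=+0, north=-7); C at (east=0, north=-7).
  B is 2 units south of C: delta (east=+0, north=-2); B at (east=0, north=-9).
  A is 1 unit east of B: delta (east=+1, north=+0); A at (east=1, north=-9).
Therefore A relative to D: (east=1, north=-9).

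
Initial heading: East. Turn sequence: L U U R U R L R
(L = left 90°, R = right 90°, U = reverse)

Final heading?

Start: East
  L (left (90° counter-clockwise)) -> North
  U (U-turn (180°)) -> South
  U (U-turn (180°)) -> North
  R (right (90° clockwise)) -> East
  U (U-turn (180°)) -> West
  R (right (90° clockwise)) -> North
  L (left (90° counter-clockwise)) -> West
  R (right (90° clockwise)) -> North
Final: North

Answer: Final heading: North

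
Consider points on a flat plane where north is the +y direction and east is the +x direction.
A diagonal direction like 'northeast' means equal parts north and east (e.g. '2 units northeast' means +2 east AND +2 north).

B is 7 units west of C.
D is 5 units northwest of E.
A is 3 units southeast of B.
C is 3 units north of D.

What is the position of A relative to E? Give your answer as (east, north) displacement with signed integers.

Place E at the origin (east=0, north=0).
  D is 5 units northwest of E: delta (east=-5, north=+5); D at (east=-5, north=5).
  C is 3 units north of D: delta (east=+0, north=+3); C at (east=-5, north=8).
  B is 7 units west of C: delta (east=-7, north=+0); B at (east=-12, north=8).
  A is 3 units southeast of B: delta (east=+3, north=-3); A at (east=-9, north=5).
Therefore A relative to E: (east=-9, north=5).

Answer: A is at (east=-9, north=5) relative to E.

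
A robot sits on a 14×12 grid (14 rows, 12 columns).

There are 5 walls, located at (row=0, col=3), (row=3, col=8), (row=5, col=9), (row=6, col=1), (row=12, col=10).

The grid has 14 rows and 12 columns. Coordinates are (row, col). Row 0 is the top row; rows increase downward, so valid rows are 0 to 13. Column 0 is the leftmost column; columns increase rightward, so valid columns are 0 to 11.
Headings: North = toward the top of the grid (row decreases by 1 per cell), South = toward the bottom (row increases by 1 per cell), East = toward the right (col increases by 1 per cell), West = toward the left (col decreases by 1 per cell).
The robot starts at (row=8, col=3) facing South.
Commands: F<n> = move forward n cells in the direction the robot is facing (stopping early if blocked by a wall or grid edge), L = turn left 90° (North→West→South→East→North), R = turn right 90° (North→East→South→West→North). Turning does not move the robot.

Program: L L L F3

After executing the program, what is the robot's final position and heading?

Start: (row=8, col=3), facing South
  L: turn left, now facing East
  L: turn left, now facing North
  L: turn left, now facing West
  F3: move forward 3, now at (row=8, col=0)
Final: (row=8, col=0), facing West

Answer: Final position: (row=8, col=0), facing West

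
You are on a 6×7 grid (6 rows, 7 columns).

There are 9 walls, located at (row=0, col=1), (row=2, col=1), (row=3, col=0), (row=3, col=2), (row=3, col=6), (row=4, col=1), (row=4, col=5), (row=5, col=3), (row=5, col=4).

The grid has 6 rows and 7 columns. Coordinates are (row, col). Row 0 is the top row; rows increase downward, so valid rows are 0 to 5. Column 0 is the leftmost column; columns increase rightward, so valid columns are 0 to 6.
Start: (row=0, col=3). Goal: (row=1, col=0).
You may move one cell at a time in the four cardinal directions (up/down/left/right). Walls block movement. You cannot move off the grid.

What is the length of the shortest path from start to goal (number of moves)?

Answer: Shortest path length: 4

Derivation:
BFS from (row=0, col=3) until reaching (row=1, col=0):
  Distance 0: (row=0, col=3)
  Distance 1: (row=0, col=2), (row=0, col=4), (row=1, col=3)
  Distance 2: (row=0, col=5), (row=1, col=2), (row=1, col=4), (row=2, col=3)
  Distance 3: (row=0, col=6), (row=1, col=1), (row=1, col=5), (row=2, col=2), (row=2, col=4), (row=3, col=3)
  Distance 4: (row=1, col=0), (row=1, col=6), (row=2, col=5), (row=3, col=4), (row=4, col=3)  <- goal reached here
One shortest path (4 moves): (row=0, col=3) -> (row=0, col=2) -> (row=1, col=2) -> (row=1, col=1) -> (row=1, col=0)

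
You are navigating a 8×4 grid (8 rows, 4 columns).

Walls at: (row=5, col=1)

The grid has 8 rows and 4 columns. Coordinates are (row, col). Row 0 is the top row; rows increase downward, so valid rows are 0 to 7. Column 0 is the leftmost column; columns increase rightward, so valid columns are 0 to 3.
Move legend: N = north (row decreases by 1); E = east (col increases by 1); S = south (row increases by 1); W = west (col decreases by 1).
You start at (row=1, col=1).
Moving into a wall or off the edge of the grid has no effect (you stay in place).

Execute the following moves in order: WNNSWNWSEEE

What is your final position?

Answer: Final position: (row=1, col=3)

Derivation:
Start: (row=1, col=1)
  W (west): (row=1, col=1) -> (row=1, col=0)
  N (north): (row=1, col=0) -> (row=0, col=0)
  N (north): blocked, stay at (row=0, col=0)
  S (south): (row=0, col=0) -> (row=1, col=0)
  W (west): blocked, stay at (row=1, col=0)
  N (north): (row=1, col=0) -> (row=0, col=0)
  W (west): blocked, stay at (row=0, col=0)
  S (south): (row=0, col=0) -> (row=1, col=0)
  E (east): (row=1, col=0) -> (row=1, col=1)
  E (east): (row=1, col=1) -> (row=1, col=2)
  E (east): (row=1, col=2) -> (row=1, col=3)
Final: (row=1, col=3)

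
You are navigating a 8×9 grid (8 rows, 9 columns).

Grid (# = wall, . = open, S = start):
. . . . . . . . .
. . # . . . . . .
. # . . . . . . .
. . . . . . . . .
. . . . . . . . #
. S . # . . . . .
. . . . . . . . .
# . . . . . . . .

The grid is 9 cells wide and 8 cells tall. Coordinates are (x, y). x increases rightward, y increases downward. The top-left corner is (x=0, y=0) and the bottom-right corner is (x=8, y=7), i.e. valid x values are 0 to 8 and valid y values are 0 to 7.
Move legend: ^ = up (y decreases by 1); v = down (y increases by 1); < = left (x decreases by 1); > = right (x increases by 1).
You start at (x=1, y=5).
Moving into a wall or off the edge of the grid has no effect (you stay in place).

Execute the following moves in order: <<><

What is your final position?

Answer: Final position: (x=0, y=5)

Derivation:
Start: (x=1, y=5)
  < (left): (x=1, y=5) -> (x=0, y=5)
  < (left): blocked, stay at (x=0, y=5)
  > (right): (x=0, y=5) -> (x=1, y=5)
  < (left): (x=1, y=5) -> (x=0, y=5)
Final: (x=0, y=5)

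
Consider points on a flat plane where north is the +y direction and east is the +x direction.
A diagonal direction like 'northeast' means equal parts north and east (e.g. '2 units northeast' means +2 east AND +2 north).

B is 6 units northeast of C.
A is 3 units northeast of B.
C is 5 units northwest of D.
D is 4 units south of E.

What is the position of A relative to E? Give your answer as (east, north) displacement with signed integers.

Answer: A is at (east=4, north=10) relative to E.

Derivation:
Place E at the origin (east=0, north=0).
  D is 4 units south of E: delta (east=+0, north=-4); D at (east=0, north=-4).
  C is 5 units northwest of D: delta (east=-5, north=+5); C at (east=-5, north=1).
  B is 6 units northeast of C: delta (east=+6, north=+6); B at (east=1, north=7).
  A is 3 units northeast of B: delta (east=+3, north=+3); A at (east=4, north=10).
Therefore A relative to E: (east=4, north=10).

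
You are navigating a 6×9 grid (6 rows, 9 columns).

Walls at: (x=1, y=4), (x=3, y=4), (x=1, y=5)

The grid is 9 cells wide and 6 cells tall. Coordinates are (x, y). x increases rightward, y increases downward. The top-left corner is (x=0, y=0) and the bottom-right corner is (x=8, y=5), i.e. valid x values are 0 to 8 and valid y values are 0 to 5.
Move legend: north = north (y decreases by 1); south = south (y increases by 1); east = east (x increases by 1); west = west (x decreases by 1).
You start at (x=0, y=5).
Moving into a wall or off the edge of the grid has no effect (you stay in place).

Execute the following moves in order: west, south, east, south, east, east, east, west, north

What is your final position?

Start: (x=0, y=5)
  west (west): blocked, stay at (x=0, y=5)
  south (south): blocked, stay at (x=0, y=5)
  east (east): blocked, stay at (x=0, y=5)
  south (south): blocked, stay at (x=0, y=5)
  [×3]east (east): blocked, stay at (x=0, y=5)
  west (west): blocked, stay at (x=0, y=5)
  north (north): (x=0, y=5) -> (x=0, y=4)
Final: (x=0, y=4)

Answer: Final position: (x=0, y=4)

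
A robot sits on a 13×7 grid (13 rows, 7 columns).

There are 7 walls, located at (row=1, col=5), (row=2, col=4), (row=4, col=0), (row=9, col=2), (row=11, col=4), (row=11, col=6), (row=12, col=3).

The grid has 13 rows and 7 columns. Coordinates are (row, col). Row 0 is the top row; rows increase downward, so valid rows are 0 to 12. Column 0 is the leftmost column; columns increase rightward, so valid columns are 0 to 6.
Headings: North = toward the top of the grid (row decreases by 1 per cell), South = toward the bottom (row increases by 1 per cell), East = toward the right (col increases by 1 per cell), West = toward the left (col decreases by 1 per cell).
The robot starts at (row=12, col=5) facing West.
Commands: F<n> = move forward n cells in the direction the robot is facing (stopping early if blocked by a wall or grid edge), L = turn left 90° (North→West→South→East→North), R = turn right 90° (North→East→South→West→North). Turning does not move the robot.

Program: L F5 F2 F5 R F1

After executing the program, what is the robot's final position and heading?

Start: (row=12, col=5), facing West
  L: turn left, now facing South
  F5: move forward 0/5 (blocked), now at (row=12, col=5)
  F2: move forward 0/2 (blocked), now at (row=12, col=5)
  F5: move forward 0/5 (blocked), now at (row=12, col=5)
  R: turn right, now facing West
  F1: move forward 1, now at (row=12, col=4)
Final: (row=12, col=4), facing West

Answer: Final position: (row=12, col=4), facing West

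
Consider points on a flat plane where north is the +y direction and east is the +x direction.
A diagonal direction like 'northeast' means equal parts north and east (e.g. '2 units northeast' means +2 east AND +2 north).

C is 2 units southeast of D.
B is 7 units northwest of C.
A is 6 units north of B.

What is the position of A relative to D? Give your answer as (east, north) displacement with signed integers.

Answer: A is at (east=-5, north=11) relative to D.

Derivation:
Place D at the origin (east=0, north=0).
  C is 2 units southeast of D: delta (east=+2, north=-2); C at (east=2, north=-2).
  B is 7 units northwest of C: delta (east=-7, north=+7); B at (east=-5, north=5).
  A is 6 units north of B: delta (east=+0, north=+6); A at (east=-5, north=11).
Therefore A relative to D: (east=-5, north=11).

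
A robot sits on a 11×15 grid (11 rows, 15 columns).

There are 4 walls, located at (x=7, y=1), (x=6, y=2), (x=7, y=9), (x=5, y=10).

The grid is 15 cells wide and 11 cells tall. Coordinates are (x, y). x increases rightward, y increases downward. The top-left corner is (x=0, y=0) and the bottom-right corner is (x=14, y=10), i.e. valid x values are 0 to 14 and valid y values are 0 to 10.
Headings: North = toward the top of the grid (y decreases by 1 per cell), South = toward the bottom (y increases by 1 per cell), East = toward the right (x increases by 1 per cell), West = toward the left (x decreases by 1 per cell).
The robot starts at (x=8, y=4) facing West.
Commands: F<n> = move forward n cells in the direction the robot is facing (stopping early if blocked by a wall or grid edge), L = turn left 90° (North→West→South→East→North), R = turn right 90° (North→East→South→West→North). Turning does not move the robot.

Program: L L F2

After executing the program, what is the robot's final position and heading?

Answer: Final position: (x=10, y=4), facing East

Derivation:
Start: (x=8, y=4), facing West
  L: turn left, now facing South
  L: turn left, now facing East
  F2: move forward 2, now at (x=10, y=4)
Final: (x=10, y=4), facing East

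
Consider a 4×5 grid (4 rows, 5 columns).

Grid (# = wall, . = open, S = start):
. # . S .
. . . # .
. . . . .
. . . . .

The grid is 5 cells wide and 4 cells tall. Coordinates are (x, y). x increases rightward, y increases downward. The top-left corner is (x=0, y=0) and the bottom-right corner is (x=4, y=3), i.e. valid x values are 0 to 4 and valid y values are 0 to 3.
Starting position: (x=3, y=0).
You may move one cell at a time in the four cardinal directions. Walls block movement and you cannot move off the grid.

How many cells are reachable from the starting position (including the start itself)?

BFS flood-fill from (x=3, y=0):
  Distance 0: (x=3, y=0)
  Distance 1: (x=2, y=0), (x=4, y=0)
  Distance 2: (x=2, y=1), (x=4, y=1)
  Distance 3: (x=1, y=1), (x=2, y=2), (x=4, y=2)
  Distance 4: (x=0, y=1), (x=1, y=2), (x=3, y=2), (x=2, y=3), (x=4, y=3)
  Distance 5: (x=0, y=0), (x=0, y=2), (x=1, y=3), (x=3, y=3)
  Distance 6: (x=0, y=3)
Total reachable: 18 (grid has 18 open cells total)

Answer: Reachable cells: 18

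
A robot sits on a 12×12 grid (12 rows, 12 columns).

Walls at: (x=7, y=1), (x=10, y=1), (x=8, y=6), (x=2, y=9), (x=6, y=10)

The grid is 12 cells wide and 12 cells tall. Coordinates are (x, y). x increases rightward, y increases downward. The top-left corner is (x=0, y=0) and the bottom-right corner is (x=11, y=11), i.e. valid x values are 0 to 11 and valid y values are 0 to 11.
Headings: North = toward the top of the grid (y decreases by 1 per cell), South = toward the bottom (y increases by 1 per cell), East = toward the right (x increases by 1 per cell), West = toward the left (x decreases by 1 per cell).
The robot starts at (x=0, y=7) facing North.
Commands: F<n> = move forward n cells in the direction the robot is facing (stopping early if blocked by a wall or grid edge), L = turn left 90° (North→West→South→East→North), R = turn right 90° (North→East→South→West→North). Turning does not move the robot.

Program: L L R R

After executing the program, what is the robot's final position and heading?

Start: (x=0, y=7), facing North
  L: turn left, now facing West
  L: turn left, now facing South
  R: turn right, now facing West
  R: turn right, now facing North
Final: (x=0, y=7), facing North

Answer: Final position: (x=0, y=7), facing North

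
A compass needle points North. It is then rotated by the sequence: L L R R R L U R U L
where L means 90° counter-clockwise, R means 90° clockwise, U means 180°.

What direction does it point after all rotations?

Start: North
  L (left (90° counter-clockwise)) -> West
  L (left (90° counter-clockwise)) -> South
  R (right (90° clockwise)) -> West
  R (right (90° clockwise)) -> North
  R (right (90° clockwise)) -> East
  L (left (90° counter-clockwise)) -> North
  U (U-turn (180°)) -> South
  R (right (90° clockwise)) -> West
  U (U-turn (180°)) -> East
  L (left (90° counter-clockwise)) -> North
Final: North

Answer: Final heading: North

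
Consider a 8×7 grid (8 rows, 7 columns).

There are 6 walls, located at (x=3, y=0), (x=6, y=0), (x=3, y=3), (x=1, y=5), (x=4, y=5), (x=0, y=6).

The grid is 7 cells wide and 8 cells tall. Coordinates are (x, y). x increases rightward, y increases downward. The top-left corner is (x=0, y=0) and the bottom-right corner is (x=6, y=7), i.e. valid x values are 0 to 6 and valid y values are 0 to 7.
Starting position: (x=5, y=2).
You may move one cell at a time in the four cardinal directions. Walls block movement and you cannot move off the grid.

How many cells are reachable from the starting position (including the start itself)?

BFS flood-fill from (x=5, y=2):
  Distance 0: (x=5, y=2)
  Distance 1: (x=5, y=1), (x=4, y=2), (x=6, y=2), (x=5, y=3)
  Distance 2: (x=5, y=0), (x=4, y=1), (x=6, y=1), (x=3, y=2), (x=4, y=3), (x=6, y=3), (x=5, y=4)
  Distance 3: (x=4, y=0), (x=3, y=1), (x=2, y=2), (x=4, y=4), (x=6, y=4), (x=5, y=5)
  Distance 4: (x=2, y=1), (x=1, y=2), (x=2, y=3), (x=3, y=4), (x=6, y=5), (x=5, y=6)
  Distance 5: (x=2, y=0), (x=1, y=1), (x=0, y=2), (x=1, y=3), (x=2, y=4), (x=3, y=5), (x=4, y=6), (x=6, y=6), (x=5, y=7)
  Distance 6: (x=1, y=0), (x=0, y=1), (x=0, y=3), (x=1, y=4), (x=2, y=5), (x=3, y=6), (x=4, y=7), (x=6, y=7)
  Distance 7: (x=0, y=0), (x=0, y=4), (x=2, y=6), (x=3, y=7)
  Distance 8: (x=0, y=5), (x=1, y=6), (x=2, y=7)
  Distance 9: (x=1, y=7)
  Distance 10: (x=0, y=7)
Total reachable: 50 (grid has 50 open cells total)

Answer: Reachable cells: 50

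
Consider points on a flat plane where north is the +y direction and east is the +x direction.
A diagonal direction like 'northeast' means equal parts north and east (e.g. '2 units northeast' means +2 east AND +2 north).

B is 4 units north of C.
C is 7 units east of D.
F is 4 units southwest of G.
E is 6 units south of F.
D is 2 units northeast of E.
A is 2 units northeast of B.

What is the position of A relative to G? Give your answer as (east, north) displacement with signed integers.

Place G at the origin (east=0, north=0).
  F is 4 units southwest of G: delta (east=-4, north=-4); F at (east=-4, north=-4).
  E is 6 units south of F: delta (east=+0, north=-6); E at (east=-4, north=-10).
  D is 2 units northeast of E: delta (east=+2, north=+2); D at (east=-2, north=-8).
  C is 7 units east of D: delta (east=+7, north=+0); C at (east=5, north=-8).
  B is 4 units north of C: delta (east=+0, north=+4); B at (east=5, north=-4).
  A is 2 units northeast of B: delta (east=+2, north=+2); A at (east=7, north=-2).
Therefore A relative to G: (east=7, north=-2).

Answer: A is at (east=7, north=-2) relative to G.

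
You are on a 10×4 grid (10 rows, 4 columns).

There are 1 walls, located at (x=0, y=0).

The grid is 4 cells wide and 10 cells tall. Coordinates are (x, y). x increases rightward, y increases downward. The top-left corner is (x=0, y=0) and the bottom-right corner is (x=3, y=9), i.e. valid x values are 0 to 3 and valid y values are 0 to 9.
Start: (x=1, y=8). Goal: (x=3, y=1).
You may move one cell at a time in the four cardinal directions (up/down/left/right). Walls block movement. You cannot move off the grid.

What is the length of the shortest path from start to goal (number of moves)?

Answer: Shortest path length: 9

Derivation:
BFS from (x=1, y=8) until reaching (x=3, y=1):
  Distance 0: (x=1, y=8)
  Distance 1: (x=1, y=7), (x=0, y=8), (x=2, y=8), (x=1, y=9)
  Distance 2: (x=1, y=6), (x=0, y=7), (x=2, y=7), (x=3, y=8), (x=0, y=9), (x=2, y=9)
  Distance 3: (x=1, y=5), (x=0, y=6), (x=2, y=6), (x=3, y=7), (x=3, y=9)
  Distance 4: (x=1, y=4), (x=0, y=5), (x=2, y=5), (x=3, y=6)
  Distance 5: (x=1, y=3), (x=0, y=4), (x=2, y=4), (x=3, y=5)
  Distance 6: (x=1, y=2), (x=0, y=3), (x=2, y=3), (x=3, y=4)
  Distance 7: (x=1, y=1), (x=0, y=2), (x=2, y=2), (x=3, y=3)
  Distance 8: (x=1, y=0), (x=0, y=1), (x=2, y=1), (x=3, y=2)
  Distance 9: (x=2, y=0), (x=3, y=1)  <- goal reached here
One shortest path (9 moves): (x=1, y=8) -> (x=2, y=8) -> (x=3, y=8) -> (x=3, y=7) -> (x=3, y=6) -> (x=3, y=5) -> (x=3, y=4) -> (x=3, y=3) -> (x=3, y=2) -> (x=3, y=1)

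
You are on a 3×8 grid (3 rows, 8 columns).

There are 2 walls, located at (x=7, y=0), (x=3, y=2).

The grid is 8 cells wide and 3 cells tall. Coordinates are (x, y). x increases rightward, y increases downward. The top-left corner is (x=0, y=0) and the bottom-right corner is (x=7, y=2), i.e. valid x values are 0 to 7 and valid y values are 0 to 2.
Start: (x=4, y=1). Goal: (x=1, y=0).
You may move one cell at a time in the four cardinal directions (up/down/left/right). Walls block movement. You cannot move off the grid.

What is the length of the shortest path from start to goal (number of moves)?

Answer: Shortest path length: 4

Derivation:
BFS from (x=4, y=1) until reaching (x=1, y=0):
  Distance 0: (x=4, y=1)
  Distance 1: (x=4, y=0), (x=3, y=1), (x=5, y=1), (x=4, y=2)
  Distance 2: (x=3, y=0), (x=5, y=0), (x=2, y=1), (x=6, y=1), (x=5, y=2)
  Distance 3: (x=2, y=0), (x=6, y=0), (x=1, y=1), (x=7, y=1), (x=2, y=2), (x=6, y=2)
  Distance 4: (x=1, y=0), (x=0, y=1), (x=1, y=2), (x=7, y=2)  <- goal reached here
One shortest path (4 moves): (x=4, y=1) -> (x=3, y=1) -> (x=2, y=1) -> (x=1, y=1) -> (x=1, y=0)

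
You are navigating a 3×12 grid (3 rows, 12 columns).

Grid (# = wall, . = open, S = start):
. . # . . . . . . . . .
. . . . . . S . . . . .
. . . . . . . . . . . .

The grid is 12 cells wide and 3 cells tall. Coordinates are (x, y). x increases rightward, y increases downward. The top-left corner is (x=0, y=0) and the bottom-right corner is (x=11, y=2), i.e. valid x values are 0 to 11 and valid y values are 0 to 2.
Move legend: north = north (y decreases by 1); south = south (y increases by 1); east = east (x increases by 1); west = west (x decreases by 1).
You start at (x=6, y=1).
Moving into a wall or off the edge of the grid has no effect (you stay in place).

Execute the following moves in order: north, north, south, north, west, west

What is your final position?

Answer: Final position: (x=4, y=0)

Derivation:
Start: (x=6, y=1)
  north (north): (x=6, y=1) -> (x=6, y=0)
  north (north): blocked, stay at (x=6, y=0)
  south (south): (x=6, y=0) -> (x=6, y=1)
  north (north): (x=6, y=1) -> (x=6, y=0)
  west (west): (x=6, y=0) -> (x=5, y=0)
  west (west): (x=5, y=0) -> (x=4, y=0)
Final: (x=4, y=0)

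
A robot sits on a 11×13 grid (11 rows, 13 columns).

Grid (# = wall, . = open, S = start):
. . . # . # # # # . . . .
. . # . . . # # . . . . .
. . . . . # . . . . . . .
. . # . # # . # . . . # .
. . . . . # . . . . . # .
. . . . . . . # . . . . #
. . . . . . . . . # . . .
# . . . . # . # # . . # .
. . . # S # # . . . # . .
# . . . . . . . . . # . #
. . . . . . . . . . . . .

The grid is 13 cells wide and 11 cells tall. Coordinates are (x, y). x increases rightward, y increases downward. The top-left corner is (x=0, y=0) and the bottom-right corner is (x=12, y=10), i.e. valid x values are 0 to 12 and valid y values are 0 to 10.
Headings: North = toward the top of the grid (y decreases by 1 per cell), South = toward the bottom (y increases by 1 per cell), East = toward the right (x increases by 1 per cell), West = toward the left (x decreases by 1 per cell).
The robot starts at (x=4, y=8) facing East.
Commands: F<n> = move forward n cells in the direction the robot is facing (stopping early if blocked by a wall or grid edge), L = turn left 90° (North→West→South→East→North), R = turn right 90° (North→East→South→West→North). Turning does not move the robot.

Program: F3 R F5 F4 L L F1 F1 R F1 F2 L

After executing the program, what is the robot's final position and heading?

Answer: Final position: (x=4, y=8), facing North

Derivation:
Start: (x=4, y=8), facing East
  F3: move forward 0/3 (blocked), now at (x=4, y=8)
  R: turn right, now facing South
  F5: move forward 2/5 (blocked), now at (x=4, y=10)
  F4: move forward 0/4 (blocked), now at (x=4, y=10)
  L: turn left, now facing East
  L: turn left, now facing North
  F1: move forward 1, now at (x=4, y=9)
  F1: move forward 1, now at (x=4, y=8)
  R: turn right, now facing East
  F1: move forward 0/1 (blocked), now at (x=4, y=8)
  F2: move forward 0/2 (blocked), now at (x=4, y=8)
  L: turn left, now facing North
Final: (x=4, y=8), facing North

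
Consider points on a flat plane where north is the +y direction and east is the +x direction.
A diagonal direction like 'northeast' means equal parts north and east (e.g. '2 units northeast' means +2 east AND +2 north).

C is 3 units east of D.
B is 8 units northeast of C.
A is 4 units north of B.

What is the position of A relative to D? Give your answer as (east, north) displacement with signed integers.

Answer: A is at (east=11, north=12) relative to D.

Derivation:
Place D at the origin (east=0, north=0).
  C is 3 units east of D: delta (east=+3, north=+0); C at (east=3, north=0).
  B is 8 units northeast of C: delta (east=+8, north=+8); B at (east=11, north=8).
  A is 4 units north of B: delta (east=+0, north=+4); A at (east=11, north=12).
Therefore A relative to D: (east=11, north=12).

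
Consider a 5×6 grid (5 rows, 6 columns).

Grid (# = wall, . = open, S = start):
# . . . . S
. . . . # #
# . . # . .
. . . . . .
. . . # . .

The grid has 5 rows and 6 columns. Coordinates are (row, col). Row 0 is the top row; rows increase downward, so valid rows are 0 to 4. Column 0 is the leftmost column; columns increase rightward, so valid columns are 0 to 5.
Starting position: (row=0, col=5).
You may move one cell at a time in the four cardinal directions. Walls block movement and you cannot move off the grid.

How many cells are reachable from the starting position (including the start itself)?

Answer: Reachable cells: 24

Derivation:
BFS flood-fill from (row=0, col=5):
  Distance 0: (row=0, col=5)
  Distance 1: (row=0, col=4)
  Distance 2: (row=0, col=3)
  Distance 3: (row=0, col=2), (row=1, col=3)
  Distance 4: (row=0, col=1), (row=1, col=2)
  Distance 5: (row=1, col=1), (row=2, col=2)
  Distance 6: (row=1, col=0), (row=2, col=1), (row=3, col=2)
  Distance 7: (row=3, col=1), (row=3, col=3), (row=4, col=2)
  Distance 8: (row=3, col=0), (row=3, col=4), (row=4, col=1)
  Distance 9: (row=2, col=4), (row=3, col=5), (row=4, col=0), (row=4, col=4)
  Distance 10: (row=2, col=5), (row=4, col=5)
Total reachable: 24 (grid has 24 open cells total)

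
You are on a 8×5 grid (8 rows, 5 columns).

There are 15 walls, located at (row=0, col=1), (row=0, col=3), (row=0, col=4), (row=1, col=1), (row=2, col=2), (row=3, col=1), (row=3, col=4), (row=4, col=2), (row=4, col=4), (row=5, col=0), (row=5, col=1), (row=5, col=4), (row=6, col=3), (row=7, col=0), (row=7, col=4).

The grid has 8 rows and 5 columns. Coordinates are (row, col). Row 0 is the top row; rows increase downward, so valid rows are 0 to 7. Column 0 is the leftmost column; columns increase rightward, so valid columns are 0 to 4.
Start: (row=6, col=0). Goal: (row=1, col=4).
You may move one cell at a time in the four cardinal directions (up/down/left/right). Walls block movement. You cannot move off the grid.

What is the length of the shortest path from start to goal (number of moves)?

BFS from (row=6, col=0) until reaching (row=1, col=4):
  Distance 0: (row=6, col=0)
  Distance 1: (row=6, col=1)
  Distance 2: (row=6, col=2), (row=7, col=1)
  Distance 3: (row=5, col=2), (row=7, col=2)
  Distance 4: (row=5, col=3), (row=7, col=3)
  Distance 5: (row=4, col=3)
  Distance 6: (row=3, col=3)
  Distance 7: (row=2, col=3), (row=3, col=2)
  Distance 8: (row=1, col=3), (row=2, col=4)
  Distance 9: (row=1, col=2), (row=1, col=4)  <- goal reached here
One shortest path (9 moves): (row=6, col=0) -> (row=6, col=1) -> (row=6, col=2) -> (row=5, col=2) -> (row=5, col=3) -> (row=4, col=3) -> (row=3, col=3) -> (row=2, col=3) -> (row=2, col=4) -> (row=1, col=4)

Answer: Shortest path length: 9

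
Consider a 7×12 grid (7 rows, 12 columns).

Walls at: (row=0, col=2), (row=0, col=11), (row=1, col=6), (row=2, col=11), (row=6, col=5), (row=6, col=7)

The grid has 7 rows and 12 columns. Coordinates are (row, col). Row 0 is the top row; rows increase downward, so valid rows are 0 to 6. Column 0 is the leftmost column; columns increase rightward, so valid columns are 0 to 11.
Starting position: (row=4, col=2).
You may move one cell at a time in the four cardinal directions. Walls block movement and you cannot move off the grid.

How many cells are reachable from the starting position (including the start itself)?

Answer: Reachable cells: 78

Derivation:
BFS flood-fill from (row=4, col=2):
  Distance 0: (row=4, col=2)
  Distance 1: (row=3, col=2), (row=4, col=1), (row=4, col=3), (row=5, col=2)
  Distance 2: (row=2, col=2), (row=3, col=1), (row=3, col=3), (row=4, col=0), (row=4, col=4), (row=5, col=1), (row=5, col=3), (row=6, col=2)
  Distance 3: (row=1, col=2), (row=2, col=1), (row=2, col=3), (row=3, col=0), (row=3, col=4), (row=4, col=5), (row=5, col=0), (row=5, col=4), (row=6, col=1), (row=6, col=3)
  Distance 4: (row=1, col=1), (row=1, col=3), (row=2, col=0), (row=2, col=4), (row=3, col=5), (row=4, col=6), (row=5, col=5), (row=6, col=0), (row=6, col=4)
  Distance 5: (row=0, col=1), (row=0, col=3), (row=1, col=0), (row=1, col=4), (row=2, col=5), (row=3, col=6), (row=4, col=7), (row=5, col=6)
  Distance 6: (row=0, col=0), (row=0, col=4), (row=1, col=5), (row=2, col=6), (row=3, col=7), (row=4, col=8), (row=5, col=7), (row=6, col=6)
  Distance 7: (row=0, col=5), (row=2, col=7), (row=3, col=8), (row=4, col=9), (row=5, col=8)
  Distance 8: (row=0, col=6), (row=1, col=7), (row=2, col=8), (row=3, col=9), (row=4, col=10), (row=5, col=9), (row=6, col=8)
  Distance 9: (row=0, col=7), (row=1, col=8), (row=2, col=9), (row=3, col=10), (row=4, col=11), (row=5, col=10), (row=6, col=9)
  Distance 10: (row=0, col=8), (row=1, col=9), (row=2, col=10), (row=3, col=11), (row=5, col=11), (row=6, col=10)
  Distance 11: (row=0, col=9), (row=1, col=10), (row=6, col=11)
  Distance 12: (row=0, col=10), (row=1, col=11)
Total reachable: 78 (grid has 78 open cells total)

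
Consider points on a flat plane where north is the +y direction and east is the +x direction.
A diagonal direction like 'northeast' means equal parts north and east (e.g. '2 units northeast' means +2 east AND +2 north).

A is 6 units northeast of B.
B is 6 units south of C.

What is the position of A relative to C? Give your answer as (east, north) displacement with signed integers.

Place C at the origin (east=0, north=0).
  B is 6 units south of C: delta (east=+0, north=-6); B at (east=0, north=-6).
  A is 6 units northeast of B: delta (east=+6, north=+6); A at (east=6, north=0).
Therefore A relative to C: (east=6, north=0).

Answer: A is at (east=6, north=0) relative to C.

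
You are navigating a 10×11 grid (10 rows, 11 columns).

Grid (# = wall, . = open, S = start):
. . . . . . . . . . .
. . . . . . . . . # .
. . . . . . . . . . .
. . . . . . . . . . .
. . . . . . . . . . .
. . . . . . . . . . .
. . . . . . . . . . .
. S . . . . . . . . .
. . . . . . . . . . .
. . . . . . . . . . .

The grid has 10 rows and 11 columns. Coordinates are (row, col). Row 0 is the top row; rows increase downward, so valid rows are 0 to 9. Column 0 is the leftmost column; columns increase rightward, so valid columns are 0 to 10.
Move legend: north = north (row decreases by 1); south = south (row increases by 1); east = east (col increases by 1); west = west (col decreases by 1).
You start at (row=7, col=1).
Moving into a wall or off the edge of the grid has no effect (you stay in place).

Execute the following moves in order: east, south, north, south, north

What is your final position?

Start: (row=7, col=1)
  east (east): (row=7, col=1) -> (row=7, col=2)
  south (south): (row=7, col=2) -> (row=8, col=2)
  north (north): (row=8, col=2) -> (row=7, col=2)
  south (south): (row=7, col=2) -> (row=8, col=2)
  north (north): (row=8, col=2) -> (row=7, col=2)
Final: (row=7, col=2)

Answer: Final position: (row=7, col=2)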